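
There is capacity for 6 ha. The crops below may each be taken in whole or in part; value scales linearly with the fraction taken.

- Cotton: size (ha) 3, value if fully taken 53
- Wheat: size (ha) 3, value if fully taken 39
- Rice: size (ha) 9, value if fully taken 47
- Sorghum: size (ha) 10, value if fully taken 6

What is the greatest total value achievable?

92

Best value per unit of size first: Cotton 53/3≈17.7, Wheat 39/3≈13, Rice 47/9≈5.22, Sorghum 6/10≈0.6.
Take all of Cotton (3 ha, value 53) — 3 ha left.
Wheat: take in full, 3 ha for value 39 — 0 left.
Total value = 92.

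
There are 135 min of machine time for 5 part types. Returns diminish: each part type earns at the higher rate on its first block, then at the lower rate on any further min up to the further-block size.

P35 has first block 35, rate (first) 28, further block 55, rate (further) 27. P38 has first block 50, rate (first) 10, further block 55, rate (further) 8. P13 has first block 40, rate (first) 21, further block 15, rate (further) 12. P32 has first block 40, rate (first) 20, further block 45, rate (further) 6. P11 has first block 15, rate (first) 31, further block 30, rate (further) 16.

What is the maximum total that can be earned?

3560

Treat each block as its own option and order by rate: P11/T1 31 > P35/T1 28 > P35/T2 27 > P13/T1 21 > P32/T1 20 > P11/T2 16 > P13/T2 12 > P38/T1 10 > P38/T2 8 > P32/T2 6.
Fill P11 T1 block (15 at 31) ; 120 left.
P35 T1 at 28: fill all 35 ; 85 left.
Fill P35 T2 block (55 at 27) ; 30 left.
P13 T1 at 21: only 30 left, fill 30.
Total = 31×15 + 28×35 + 27×55 + 21×30 = 3560.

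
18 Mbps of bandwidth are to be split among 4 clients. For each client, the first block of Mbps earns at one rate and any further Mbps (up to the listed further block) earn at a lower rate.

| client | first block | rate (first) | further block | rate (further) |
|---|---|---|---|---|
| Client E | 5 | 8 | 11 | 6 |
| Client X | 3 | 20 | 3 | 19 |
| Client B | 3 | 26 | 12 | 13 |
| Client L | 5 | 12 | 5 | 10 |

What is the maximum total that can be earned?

312

Rank every tier by rate: Client B/tier1 26 > Client X/tier1 20 > Client X/tier2 19 > Client B/tier2 13 > Client L/tier1 12 > Client L/tier2 10 > Client E/tier1 8 > Client E/tier2 6.
Client B/tier1 (26): +3 → 15 left.
Client X tier1 at 20: fill all 3 → 12 left.
Fill Client X tier2 block (3 at 19) → 9 left.
9 remain; put them into Client B tier2 at 13.
Total = 26×3 + 20×3 + 19×3 + 13×9 = 312.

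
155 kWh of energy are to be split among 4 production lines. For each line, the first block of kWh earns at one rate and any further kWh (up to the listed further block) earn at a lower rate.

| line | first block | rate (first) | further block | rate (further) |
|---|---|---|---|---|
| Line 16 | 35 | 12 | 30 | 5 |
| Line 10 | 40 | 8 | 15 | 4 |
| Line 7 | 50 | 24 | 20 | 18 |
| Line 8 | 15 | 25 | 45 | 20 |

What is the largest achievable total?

3135

Rank every tier by rate: Line 8/tier1 25 > Line 7/tier1 24 > Line 8/tier2 20 > Line 7/tier2 18 > Line 16/tier1 12 > Line 10/tier1 8 > Line 16/tier2 5 > Line 10/tier2 4.
Line 8/tier1 (25): +15 → 140 left.
Fill Line 7 tier1 block (50 at 24) → 90 left.
Line 8/tier2 (20): +45 → 45 left.
Line 7/tier2 (18): +20 → 25 left.
25 remain; put them into Line 16 tier1 at 12.
Total = 25×15 + 24×50 + 20×45 + 18×20 + 12×25 = 3135.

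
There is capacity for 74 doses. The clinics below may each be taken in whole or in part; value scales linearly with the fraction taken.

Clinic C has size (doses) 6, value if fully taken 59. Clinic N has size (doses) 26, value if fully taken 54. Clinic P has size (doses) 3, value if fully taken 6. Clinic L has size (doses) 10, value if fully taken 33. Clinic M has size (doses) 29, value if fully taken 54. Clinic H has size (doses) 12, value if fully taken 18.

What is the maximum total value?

Best value per unit of size first: Clinic C 59/6≈9.83, Clinic L 33/10≈3.3, Clinic N 54/26≈2.08, Clinic P 6/3≈2, Clinic M 54/29≈1.86, Clinic H 18/12≈1.5.
All 6 doses of Clinic C fit (value 59) → 68 remain.
All 10 doses of Clinic L fit (value 33) → 58 remain.
Clinic N: take in full, 26 doses for value 54 → 32 left.
Clinic P: take in full, 3 doses for value 6 → 29 left.
Clinic M: take in full, 29 doses for value 54 → 0 left.
Total value = 206.

206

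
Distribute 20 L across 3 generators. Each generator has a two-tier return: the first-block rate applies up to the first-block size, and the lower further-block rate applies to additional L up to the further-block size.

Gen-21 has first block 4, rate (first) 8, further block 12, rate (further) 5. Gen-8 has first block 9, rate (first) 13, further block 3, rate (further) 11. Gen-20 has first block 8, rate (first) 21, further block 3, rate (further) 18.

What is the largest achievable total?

Rank every tier by rate: Gen-20/first 21 > Gen-20/second 18 > Gen-8/first 13 > Gen-8/second 11 > Gen-21/first 8 > Gen-21/second 5.
Fill Gen-20 first block (8 at 21) → 12 left.
Fill Gen-20 second block (3 at 18) → 9 left.
Gen-8/first (13): +9 → 0 left.
Total = 21×8 + 18×3 + 13×9 = 339.

339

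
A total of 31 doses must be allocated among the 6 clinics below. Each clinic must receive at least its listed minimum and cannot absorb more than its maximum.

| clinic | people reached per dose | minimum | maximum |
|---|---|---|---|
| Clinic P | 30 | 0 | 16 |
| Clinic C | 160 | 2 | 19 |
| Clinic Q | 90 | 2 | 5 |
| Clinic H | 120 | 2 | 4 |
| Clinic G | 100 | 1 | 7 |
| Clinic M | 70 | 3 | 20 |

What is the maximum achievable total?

4210

Meeting every minimum uses 0+2+2+2+1+3 = 10 doses, leaving 21.
Highest people reached per dose first: Clinic C 160 > Clinic H 120 > Clinic G 100 > Clinic Q 90 > Clinic M 70 > Clinic P 30.
Give Clinic C 17 more to hit its cap of 19 — 4 left.
Clinic H takes 2 more to reach its cap of 4 — 2 left.
Only 2 left; Clinic G takes them to reach 3.
Total = 160×19 + 90×2 + 120×4 + 100×3 + 70×3 = 4210.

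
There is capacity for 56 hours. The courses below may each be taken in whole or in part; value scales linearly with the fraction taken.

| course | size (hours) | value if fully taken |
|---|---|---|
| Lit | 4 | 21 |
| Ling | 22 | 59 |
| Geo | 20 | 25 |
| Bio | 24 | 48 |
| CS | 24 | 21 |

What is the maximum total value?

135.5

Best value per unit of size first: Lit 21/4≈5.25, Ling 59/22≈2.68, Bio 48/24≈2, Geo 25/20≈1.25, CS 21/24≈0.875.
Lit: take in full, 4 hours for value 21 — 52 left.
Take all of Ling (22 hours, value 59) — 30 hours left.
Bio: take in full, 24 hours for value 48 — 6 left.
Fill the last 6 hours with part of Geo: 6/20 of it earns 7.5.
Total value = 135.5.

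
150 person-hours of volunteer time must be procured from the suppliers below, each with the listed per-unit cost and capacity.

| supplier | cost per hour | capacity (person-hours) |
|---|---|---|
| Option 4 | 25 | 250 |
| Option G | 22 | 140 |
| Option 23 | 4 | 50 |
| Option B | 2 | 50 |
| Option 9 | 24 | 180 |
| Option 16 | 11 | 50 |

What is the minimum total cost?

850

Cheapest first:
Option B at 2: take all 50 person-hours ; 100 still needed.
Take 50 from Option 23 at 4 ; need 50 more.
Option 16 (11): use full 50 ; 0 person-hours to go.
Option G, Option 9, Option 4: unused.
Cost = 50×2 + 50×4 + 50×11 = 850.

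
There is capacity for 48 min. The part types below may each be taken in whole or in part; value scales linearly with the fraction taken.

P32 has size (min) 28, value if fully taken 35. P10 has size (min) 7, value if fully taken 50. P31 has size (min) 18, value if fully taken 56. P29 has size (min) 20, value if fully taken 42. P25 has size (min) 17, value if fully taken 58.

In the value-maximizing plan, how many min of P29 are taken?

Best value per unit of size first: P10 50/7≈7.14, P25 58/17≈3.41, P31 56/18≈3.11, P29 42/20≈2.1, P32 35/28≈1.25.
P10: take in full, 7 min for value 50 → 41 left.
P25: take in full, 17 min for value 58 → 24 left.
All 18 min of P31 fit (value 56) → 6 remain.
6 min left: a 6/20 share of P29 gives 42×6/20 = 12.6.

6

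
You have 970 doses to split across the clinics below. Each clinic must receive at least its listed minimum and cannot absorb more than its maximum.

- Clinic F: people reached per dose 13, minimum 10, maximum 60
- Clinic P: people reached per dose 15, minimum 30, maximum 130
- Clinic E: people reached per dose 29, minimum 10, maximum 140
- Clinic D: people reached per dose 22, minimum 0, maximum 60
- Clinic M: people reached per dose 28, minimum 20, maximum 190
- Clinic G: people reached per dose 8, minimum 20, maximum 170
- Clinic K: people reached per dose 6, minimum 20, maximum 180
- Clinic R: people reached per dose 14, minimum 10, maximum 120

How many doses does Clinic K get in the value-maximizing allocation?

Meeting every minimum uses 10+30+10+0+20+20+20+10 = 120 doses, leaving 850.
Order the clinics by people reached per dose: Clinic E 29 > Clinic M 28 > Clinic D 22 > Clinic P 15 > Clinic R 14 > Clinic F 13 > Clinic G 8 > Clinic K 6.
Give Clinic E 130 more to hit its cap of 140 — 720 left.
Give Clinic M 170 more to hit its cap of 190 — 550 left.
Clinic D: +60 to 60 (cap) — 490 left.
Clinic P: +100 to 130 (cap) — 390 left.
Give Clinic R 110 more to hit its cap of 120 — 280 left.
Clinic F takes 50 more to reach its cap of 60 — 230 left.
Give Clinic G 150 more to hit its cap of 170 — 80 left.
Clinic K: +80 (room for 160) → 100. Pool exhausted.

100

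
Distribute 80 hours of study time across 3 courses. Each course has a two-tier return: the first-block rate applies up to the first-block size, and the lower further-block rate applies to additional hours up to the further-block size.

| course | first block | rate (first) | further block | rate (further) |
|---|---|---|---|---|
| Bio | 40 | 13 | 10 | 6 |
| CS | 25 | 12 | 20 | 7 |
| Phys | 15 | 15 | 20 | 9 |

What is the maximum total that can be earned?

Treat each block as its own option and order by rate: Phys/tier1 15 > Bio/tier1 13 > CS/tier1 12 > Phys/tier2 9 > CS/tier2 7 > Bio/tier2 6.
Phys/tier1 (15): +15 ; 65 left.
Bio/tier1 (13): +40 ; 25 left.
CS/tier1 (12): +25 ; 0 left.
Total = 15×15 + 13×40 + 12×25 = 1045.

1045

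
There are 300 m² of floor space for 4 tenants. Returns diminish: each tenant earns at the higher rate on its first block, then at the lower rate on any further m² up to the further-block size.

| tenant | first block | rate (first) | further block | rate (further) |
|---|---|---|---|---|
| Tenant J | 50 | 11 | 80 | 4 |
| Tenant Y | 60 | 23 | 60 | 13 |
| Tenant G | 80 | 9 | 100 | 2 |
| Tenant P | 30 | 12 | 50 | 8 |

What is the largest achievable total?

3950

Order all 8 blocks by rate: Tenant Y/first 23 > Tenant Y/second 13 > Tenant P/first 12 > Tenant J/first 11 > Tenant G/first 9 > Tenant P/second 8 > Tenant J/second 4 > Tenant G/second 2.
Tenant Y first at 23: fill all 60 ; 240 left.
Fill Tenant Y second block (60 at 13) ; 180 left.
Fill Tenant P first block (30 at 12) ; 150 left.
Tenant J first at 11: fill all 50 ; 100 left.
Fill Tenant G first block (80 at 9) ; 20 left.
Tenant P/second: +20 of 50 at 8; pool empty.
Total = 23×60 + 13×60 + 12×30 + 11×50 + 9×80 + 8×20 = 3950.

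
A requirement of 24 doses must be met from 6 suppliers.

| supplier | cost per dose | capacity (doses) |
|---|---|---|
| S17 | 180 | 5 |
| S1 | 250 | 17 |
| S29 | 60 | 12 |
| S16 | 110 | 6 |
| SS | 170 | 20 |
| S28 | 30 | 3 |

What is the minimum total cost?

Fill from the cheapest supplier first.
Take 3 from S28 at 30 → need 21 more.
S29 at 60: take all 12 doses → 9 still needed.
S16 at 110: take all 6 doses → 3 still needed.
SS at 170: take 3 of its 20 → requirement met.
S17, S1: unused.
Cost = 3×30 + 12×60 + 6×110 + 3×170 = 1980.

1980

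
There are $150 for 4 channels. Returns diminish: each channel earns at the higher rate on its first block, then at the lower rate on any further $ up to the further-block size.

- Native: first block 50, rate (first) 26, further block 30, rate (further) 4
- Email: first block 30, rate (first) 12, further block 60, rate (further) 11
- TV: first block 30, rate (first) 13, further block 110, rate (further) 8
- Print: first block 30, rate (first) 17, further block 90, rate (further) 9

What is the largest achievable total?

Rank every tier by rate: Native/tier1 26 > Print/tier1 17 > TV/tier1 13 > Email/tier1 12 > Email/tier2 11 > Print/tier2 9 > TV/tier2 8 > Native/tier2 4.
Fill Native tier1 block (50 at 26) — 100 left.
Print tier1 at 17: fill all 30 — 70 left.
TV tier1 at 13: fill all 30 — 40 left.
Email tier1 at 12: fill all 30 — 10 left.
10 remain; put them into Email tier2 at 11.
Total = 26×50 + 17×30 + 13×30 + 12×30 + 11×10 = 2670.

2670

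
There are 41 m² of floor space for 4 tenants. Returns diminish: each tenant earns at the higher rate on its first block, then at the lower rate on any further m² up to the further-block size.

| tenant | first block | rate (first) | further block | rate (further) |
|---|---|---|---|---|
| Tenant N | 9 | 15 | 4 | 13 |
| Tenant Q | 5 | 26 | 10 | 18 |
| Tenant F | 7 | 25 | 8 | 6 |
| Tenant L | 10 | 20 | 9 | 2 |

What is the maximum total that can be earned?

Rank every tier by rate: Tenant Q/T1 26 > Tenant F/T1 25 > Tenant L/T1 20 > Tenant Q/T2 18 > Tenant N/T1 15 > Tenant N/T2 13 > Tenant F/T2 6 > Tenant L/T2 2.
Tenant Q/T1 (26): +5 ; 36 left.
Fill Tenant F T1 block (7 at 25) ; 29 left.
Tenant L/T1 (20): +10 ; 19 left.
Tenant Q/T2 (18): +10 ; 9 left.
Tenant N/T1 (15): +9 ; 0 left.
Total = 26×5 + 25×7 + 20×10 + 18×10 + 15×9 = 820.

820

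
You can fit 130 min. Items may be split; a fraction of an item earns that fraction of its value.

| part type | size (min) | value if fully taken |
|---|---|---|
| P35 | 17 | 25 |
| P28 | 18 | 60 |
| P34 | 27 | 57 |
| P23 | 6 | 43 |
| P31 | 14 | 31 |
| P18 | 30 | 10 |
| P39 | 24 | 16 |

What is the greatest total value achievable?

Sort by value density: P23 43/6≈7.17, P28 60/18≈3.33, P31 31/14≈2.21, P34 57/27≈2.11, P35 25/17≈1.47, P39 16/24≈0.667, P18 10/30≈0.333.
All 6 min of P23 fit (value 43) ; 124 remain.
Take all of P28 (18 min, value 60) ; 106 min left.
P31: take in full, 14 min for value 31 ; 92 left.
P34: take in full, 27 min for value 57 ; 65 left.
Take all of P35 (17 min, value 25) ; 48 min left.
Take all of P39 (24 min, value 16) ; 24 min left.
Fill the last 24 min with part of P18: 24/30 of it earns 8.
Total value = 240.

240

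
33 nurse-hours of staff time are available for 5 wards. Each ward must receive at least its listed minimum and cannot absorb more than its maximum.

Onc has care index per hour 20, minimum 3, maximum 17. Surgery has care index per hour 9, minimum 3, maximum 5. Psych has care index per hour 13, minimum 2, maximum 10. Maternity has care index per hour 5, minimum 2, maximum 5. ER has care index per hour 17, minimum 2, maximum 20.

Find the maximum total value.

556

Meeting every minimum uses 3+3+2+2+2 = 12 nurse-hours, leaving 21.
Rank by care index per hour: Onc 20 > ER 17 > Psych 13 > Surgery 9 > Maternity 5.
Give Onc 14 more to hit its cap of 17 → 7 left.
Only 7 left; ER takes them to reach 9.
Total = 20×17 + 9×3 + 13×2 + 5×2 + 17×9 = 556.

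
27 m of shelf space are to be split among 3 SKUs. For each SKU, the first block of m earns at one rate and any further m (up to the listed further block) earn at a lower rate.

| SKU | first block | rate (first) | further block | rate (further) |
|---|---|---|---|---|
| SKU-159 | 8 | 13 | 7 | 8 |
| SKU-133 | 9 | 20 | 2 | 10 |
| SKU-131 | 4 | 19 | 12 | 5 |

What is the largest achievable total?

412

Treat each block as its own option and order by rate: SKU-133/first 20 > SKU-131/first 19 > SKU-159/first 13 > SKU-133/second 10 > SKU-159/second 8 > SKU-131/second 5.
Fill SKU-133 first block (9 at 20) — 18 left.
SKU-131/first (19): +4 — 14 left.
Fill SKU-159 first block (8 at 13) — 6 left.
Fill SKU-133 second block (2 at 10) — 4 left.
SKU-159 second at 8: only 4 left, fill 4.
Total = 20×9 + 19×4 + 13×8 + 10×2 + 8×4 = 412.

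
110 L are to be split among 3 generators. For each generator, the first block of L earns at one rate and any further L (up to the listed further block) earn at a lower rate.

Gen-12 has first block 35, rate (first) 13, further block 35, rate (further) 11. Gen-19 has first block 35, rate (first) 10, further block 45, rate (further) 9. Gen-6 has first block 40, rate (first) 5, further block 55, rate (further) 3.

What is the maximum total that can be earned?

1235

Treat each block as its own option and order by rate: Gen-12/first 13 > Gen-12/second 11 > Gen-19/first 10 > Gen-19/second 9 > Gen-6/first 5 > Gen-6/second 3.
Gen-12/first (13): +35 — 75 left.
Gen-12/second (11): +35 — 40 left.
Fill Gen-19 first block (35 at 10) — 5 left.
Gen-19 second at 9: only 5 left, fill 5.
Total = 13×35 + 11×35 + 10×35 + 9×5 = 1235.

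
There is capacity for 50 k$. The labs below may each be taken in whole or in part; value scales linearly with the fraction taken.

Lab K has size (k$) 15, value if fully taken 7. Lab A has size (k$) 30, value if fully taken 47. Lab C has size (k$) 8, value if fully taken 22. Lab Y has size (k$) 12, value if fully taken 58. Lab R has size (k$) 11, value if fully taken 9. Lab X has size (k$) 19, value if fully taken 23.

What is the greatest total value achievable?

Sort by value density: Lab Y 58/12≈4.83, Lab C 22/8≈2.75, Lab A 47/30≈1.57, Lab X 23/19≈1.21, Lab R 9/11≈0.818, Lab K 7/15≈0.467.
Lab Y: take in full, 12 k$ for value 58 — 38 left.
Lab C: take in full, 8 k$ for value 22 — 30 left.
All 30 k$ of Lab A fit (value 47) — 0 remain.
Total value = 127.

127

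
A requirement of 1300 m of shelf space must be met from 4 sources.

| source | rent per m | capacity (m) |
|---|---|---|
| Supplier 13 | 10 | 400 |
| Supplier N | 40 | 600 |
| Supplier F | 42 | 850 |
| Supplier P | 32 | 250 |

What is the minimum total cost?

38100

Fill from the cheapest source first.
Take 400 from Supplier 13 at 10 ; need 900 more.
Supplier P at 32: take all 250 m ; 650 still needed.
Take 600 from Supplier N at 40 ; need 50 more.
Take 50 from Supplier F at 42 to finish.
Cost = 400×10 + 250×32 + 600×40 + 50×42 = 38100.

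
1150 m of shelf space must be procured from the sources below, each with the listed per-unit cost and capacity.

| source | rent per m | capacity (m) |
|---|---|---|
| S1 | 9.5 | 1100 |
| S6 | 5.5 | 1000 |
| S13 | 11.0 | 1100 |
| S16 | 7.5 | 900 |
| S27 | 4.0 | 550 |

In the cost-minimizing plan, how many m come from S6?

Cheapest first:
S27 at 4.0: take all 550 m → 600 still needed.
Take 600 from S6 at 5.5 to finish.
S16, S1, S13: unused.

600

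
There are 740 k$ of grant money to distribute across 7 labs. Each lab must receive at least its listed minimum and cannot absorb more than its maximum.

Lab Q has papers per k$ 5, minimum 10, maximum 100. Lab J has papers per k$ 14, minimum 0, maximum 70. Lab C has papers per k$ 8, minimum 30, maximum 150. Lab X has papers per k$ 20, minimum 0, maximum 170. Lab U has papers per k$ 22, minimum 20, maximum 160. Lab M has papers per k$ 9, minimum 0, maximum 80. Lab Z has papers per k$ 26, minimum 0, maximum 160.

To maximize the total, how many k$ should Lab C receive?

Meeting every minimum uses 10+0+30+0+20+0+0 = 60 k$, leaving 680.
Highest papers per k$ first: Lab Z 26 > Lab U 22 > Lab X 20 > Lab J 14 > Lab M 9 > Lab C 8 > Lab Q 5.
Give Lab Z 160 more to hit its cap of 160 — 520 left.
Lab U: +140 to 160 (cap) — 380 left.
Lab X takes 170 more to reach its cap of 170 — 210 left.
Give Lab J 70 more to hit its cap of 70 — 140 left.
Give Lab M 80 more to hit its cap of 80 — 60 left.
Lab C has room for 120 more but only 60 remain, so it gets 90.

90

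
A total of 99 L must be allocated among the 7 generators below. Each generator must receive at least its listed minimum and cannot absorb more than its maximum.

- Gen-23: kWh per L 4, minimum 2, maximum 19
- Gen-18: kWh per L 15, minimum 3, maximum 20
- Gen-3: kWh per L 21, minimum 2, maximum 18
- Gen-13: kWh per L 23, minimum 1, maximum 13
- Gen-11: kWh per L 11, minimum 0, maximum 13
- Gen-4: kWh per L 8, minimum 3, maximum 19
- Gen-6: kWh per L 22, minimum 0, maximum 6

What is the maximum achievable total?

1444

Meeting every minimum uses 2+3+2+1+0+3+0 = 11 L, leaving 88.
Rank by kWh per L: Gen-13 23 > Gen-6 22 > Gen-3 21 > Gen-18 15 > Gen-11 11 > Gen-4 8 > Gen-23 4.
Gen-13 takes 12 more to reach its cap of 13 → 76 left.
Give Gen-6 6 more to hit its cap of 6 → 70 left.
Give Gen-3 16 more to hit its cap of 18 → 54 left.
Gen-18: +17 to 20 (cap) → 37 left.
Gen-11 takes 13 more to reach its cap of 13 → 24 left.
Gen-4: +16 to 19 (cap) → 8 left.
Gen-23 has room for 17 more but only 8 remain, so it gets 10.
Total = 4×10 + 15×20 + 21×18 + 23×13 + 11×13 + 8×19 + 22×6 = 1444.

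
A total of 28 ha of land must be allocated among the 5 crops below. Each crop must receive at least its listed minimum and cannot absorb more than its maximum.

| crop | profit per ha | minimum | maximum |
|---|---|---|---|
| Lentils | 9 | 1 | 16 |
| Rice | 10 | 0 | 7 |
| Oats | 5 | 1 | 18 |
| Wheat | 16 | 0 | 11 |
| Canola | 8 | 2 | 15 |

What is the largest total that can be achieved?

330

Meeting every minimum uses 1+0+1+0+2 = 4 ha, leaving 24.
Highest profit per ha first: Wheat 16 > Rice 10 > Lentils 9 > Canola 8 > Oats 5.
Give Wheat 11 more to hit its cap of 11 ; 13 left.
Give Rice 7 more to hit its cap of 7 ; 6 left.
Lentils: +6 (room for 15) → 7. Pool exhausted.
Total = 9×7 + 10×7 + 5×1 + 16×11 + 8×2 = 330.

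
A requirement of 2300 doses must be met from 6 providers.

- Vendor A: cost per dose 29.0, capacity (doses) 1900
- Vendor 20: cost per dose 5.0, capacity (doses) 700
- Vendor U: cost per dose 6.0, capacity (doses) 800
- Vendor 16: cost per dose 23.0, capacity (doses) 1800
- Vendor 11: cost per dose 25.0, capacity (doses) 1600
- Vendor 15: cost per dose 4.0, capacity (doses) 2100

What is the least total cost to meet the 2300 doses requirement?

Cheapest first:
Vendor 15 at 4.0: take all 2100 doses — 200 still needed.
Vendor 20 at 5.0: take 200 of its 700 — requirement met.
Vendor U, Vendor 16, Vendor 11, Vendor A: unused.
Cost = 2100×4.0 + 200×5.0 = 9400.

9400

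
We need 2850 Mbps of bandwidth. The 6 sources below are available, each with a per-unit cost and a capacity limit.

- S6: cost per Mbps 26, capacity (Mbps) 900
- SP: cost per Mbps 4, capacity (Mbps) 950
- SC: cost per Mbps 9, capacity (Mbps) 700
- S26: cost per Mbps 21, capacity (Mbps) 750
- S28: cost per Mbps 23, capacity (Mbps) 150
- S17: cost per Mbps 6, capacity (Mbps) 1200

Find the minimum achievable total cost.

17300

Fill from the cheapest source first.
Take 950 from SP at 4 ; need 1900 more.
Take 1200 from S17 at 6 ; need 700 more.
SC at 9: take all 700 Mbps ; 0 still needed.
S26, S28, S6: unused.
Cost = 950×4 + 1200×6 + 700×9 = 17300.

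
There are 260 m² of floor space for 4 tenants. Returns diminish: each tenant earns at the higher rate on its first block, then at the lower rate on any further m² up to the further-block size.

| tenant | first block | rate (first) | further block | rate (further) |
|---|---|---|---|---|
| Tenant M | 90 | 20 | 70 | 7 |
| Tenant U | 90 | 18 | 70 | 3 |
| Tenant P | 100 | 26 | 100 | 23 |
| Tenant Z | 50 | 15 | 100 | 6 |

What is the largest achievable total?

6100

Rank every tier by rate: Tenant P/first 26 > Tenant P/second 23 > Tenant M/first 20 > Tenant U/first 18 > Tenant Z/first 15 > Tenant M/second 7 > Tenant Z/second 6 > Tenant U/second 3.
Tenant P/first (26): +100 — 160 left.
Tenant P/second (23): +100 — 60 left.
Tenant M/first: +60 of 90 at 20; pool empty.
Total = 26×100 + 23×100 + 20×60 = 6100.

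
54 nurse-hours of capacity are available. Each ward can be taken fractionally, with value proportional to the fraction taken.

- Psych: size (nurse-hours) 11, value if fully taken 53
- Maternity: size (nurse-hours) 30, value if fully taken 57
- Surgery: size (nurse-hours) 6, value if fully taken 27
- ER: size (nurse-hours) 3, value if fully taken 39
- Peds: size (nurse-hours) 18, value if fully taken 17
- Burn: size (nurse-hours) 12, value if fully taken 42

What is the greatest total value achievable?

202.8

Best value per unit of size first: ER 39/3≈13, Psych 53/11≈4.82, Surgery 27/6≈4.5, Burn 42/12≈3.5, Maternity 57/30≈1.9, Peds 17/18≈0.944.
Take all of ER (3 nurse-hours, value 39) ; 51 nurse-hours left.
All 11 nurse-hours of Psych fit (value 53) ; 40 remain.
Take all of Surgery (6 nurse-hours, value 27) ; 34 nurse-hours left.
Take all of Burn (12 nurse-hours, value 42) ; 22 nurse-hours left.
Only 22 nurse-hours remain; take 22/30 of Maternity for value 57×22/30 = 41.8.
Total value = 202.8.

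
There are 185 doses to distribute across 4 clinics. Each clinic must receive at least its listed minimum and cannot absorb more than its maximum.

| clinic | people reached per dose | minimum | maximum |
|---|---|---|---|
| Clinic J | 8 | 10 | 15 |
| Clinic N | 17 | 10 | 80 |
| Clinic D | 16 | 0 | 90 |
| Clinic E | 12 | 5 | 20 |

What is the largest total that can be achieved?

2940

Meeting every minimum uses 10+10+0+5 = 25 doses, leaving 160.
Highest people reached per dose first: Clinic N 17 > Clinic D 16 > Clinic E 12 > Clinic J 8.
Clinic N: +70 to 80 (cap) ; 90 left.
Give Clinic D 90 more to hit its cap of 90 ; 0 left.
Total = 8×10 + 17×80 + 16×90 + 12×5 = 2940.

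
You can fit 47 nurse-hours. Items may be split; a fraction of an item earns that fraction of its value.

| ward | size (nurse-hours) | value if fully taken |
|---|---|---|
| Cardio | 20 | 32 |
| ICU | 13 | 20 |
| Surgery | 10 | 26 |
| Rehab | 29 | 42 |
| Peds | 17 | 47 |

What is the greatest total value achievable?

105

Sort by value density: Peds 47/17≈2.76, Surgery 26/10≈2.6, Cardio 32/20≈1.6, ICU 20/13≈1.54, Rehab 42/29≈1.45.
Peds: take in full, 17 nurse-hours for value 47 ; 30 left.
Take all of Surgery (10 nurse-hours, value 26) ; 20 nurse-hours left.
Take all of Cardio (20 nurse-hours, value 32) ; 0 nurse-hours left.
Total value = 105.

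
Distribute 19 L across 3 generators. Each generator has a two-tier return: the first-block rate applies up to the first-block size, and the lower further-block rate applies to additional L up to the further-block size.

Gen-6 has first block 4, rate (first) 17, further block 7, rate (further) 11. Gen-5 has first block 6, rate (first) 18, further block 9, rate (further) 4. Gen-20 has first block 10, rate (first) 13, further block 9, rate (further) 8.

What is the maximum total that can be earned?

293

Treat each block as its own option and order by rate: Gen-5/T1 18 > Gen-6/T1 17 > Gen-20/T1 13 > Gen-6/T2 11 > Gen-20/T2 8 > Gen-5/T2 4.
Fill Gen-5 T1 block (6 at 18) ; 13 left.
Fill Gen-6 T1 block (4 at 17) ; 9 left.
Gen-20/T1: +9 of 10 at 13; pool empty.
Total = 18×6 + 17×4 + 13×9 = 293.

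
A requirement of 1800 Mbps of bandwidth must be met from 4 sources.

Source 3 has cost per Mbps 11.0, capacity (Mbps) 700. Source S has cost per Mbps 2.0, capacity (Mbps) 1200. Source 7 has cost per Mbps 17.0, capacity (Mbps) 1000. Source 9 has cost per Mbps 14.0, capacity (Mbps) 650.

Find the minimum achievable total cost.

9000

Fill from the cheapest source first.
Source S (2.0): use full 1200 → 600 Mbps to go.
Take 600 from Source 3 at 11.0 to finish.
Source 9, Source 7: unused.
Cost = 1200×2.0 + 600×11.0 = 9000.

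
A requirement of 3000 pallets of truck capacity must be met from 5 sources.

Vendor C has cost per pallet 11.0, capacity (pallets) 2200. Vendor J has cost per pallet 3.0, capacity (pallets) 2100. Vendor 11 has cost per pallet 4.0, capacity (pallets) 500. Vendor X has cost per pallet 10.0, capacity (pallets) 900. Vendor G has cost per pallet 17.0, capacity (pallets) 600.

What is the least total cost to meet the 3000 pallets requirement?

12300

Use sources in increasing cost order.
Vendor J at 3.0: take all 2100 pallets → 900 still needed.
Vendor 11 at 4.0: take all 500 pallets → 400 still needed.
Vendor X at 10.0: take 400 of its 900 → requirement met.
Vendor C, Vendor G: unused.
Cost = 2100×3.0 + 500×4.0 + 400×10.0 = 12300.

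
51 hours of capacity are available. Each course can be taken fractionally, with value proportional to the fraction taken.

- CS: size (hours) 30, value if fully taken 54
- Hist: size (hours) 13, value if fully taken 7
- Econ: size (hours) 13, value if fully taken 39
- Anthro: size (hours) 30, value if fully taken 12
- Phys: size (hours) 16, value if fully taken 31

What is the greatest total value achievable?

Sort by value density: Econ 39/13≈3, Phys 31/16≈1.94, CS 54/30≈1.8, Hist 7/13≈0.538, Anthro 12/30≈0.4.
Econ: take in full, 13 hours for value 39 ; 38 left.
All 16 hours of Phys fit (value 31) ; 22 remain.
22 hours left: a 22/30 share of CS gives 54×22/30 = 39.6.
Total value = 109.6.

109.6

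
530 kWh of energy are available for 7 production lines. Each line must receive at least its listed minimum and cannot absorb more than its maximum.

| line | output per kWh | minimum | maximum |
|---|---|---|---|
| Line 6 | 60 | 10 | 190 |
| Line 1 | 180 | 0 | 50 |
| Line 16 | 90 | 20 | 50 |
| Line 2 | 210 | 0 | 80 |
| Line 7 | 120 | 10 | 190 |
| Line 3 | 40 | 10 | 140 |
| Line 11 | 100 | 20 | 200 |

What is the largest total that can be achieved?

68400

Meeting every minimum uses 10+0+20+0+10+10+20 = 70 kWh, leaving 460.
Rank by output per kWh: Line 2 210 > Line 1 180 > Line 7 120 > Line 11 100 > Line 16 90 > Line 6 60 > Line 3 40.
Give Line 2 80 more to hit its cap of 80 → 380 left.
Line 1: +50 to 50 (cap) → 330 left.
Give Line 7 180 more to hit its cap of 190 → 150 left.
Only 150 left; Line 11 takes them to reach 170.
Total = 60×10 + 180×50 + 90×20 + 210×80 + 120×190 + 40×10 + 100×170 = 68400.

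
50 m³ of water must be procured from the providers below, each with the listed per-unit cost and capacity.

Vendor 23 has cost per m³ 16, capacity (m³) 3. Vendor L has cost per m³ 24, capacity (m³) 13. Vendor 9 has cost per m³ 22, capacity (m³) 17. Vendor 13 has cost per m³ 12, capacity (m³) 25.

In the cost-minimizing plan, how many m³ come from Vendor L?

5

Cheapest first:
Take 25 from Vendor 13 at 12 → need 25 more.
Vendor 23 (16): use full 3 → 22 m³ to go.
Take 17 from Vendor 9 at 22 → need 5 more.
Vendor L (24): take the remaining 5 → done.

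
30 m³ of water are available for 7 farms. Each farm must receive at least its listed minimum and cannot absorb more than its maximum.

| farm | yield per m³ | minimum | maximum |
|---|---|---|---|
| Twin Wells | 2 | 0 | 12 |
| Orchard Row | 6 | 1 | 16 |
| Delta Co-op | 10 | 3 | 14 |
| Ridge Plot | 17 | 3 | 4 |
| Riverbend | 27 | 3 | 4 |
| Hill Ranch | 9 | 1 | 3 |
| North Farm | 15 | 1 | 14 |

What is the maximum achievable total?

461

Meeting every minimum uses 0+1+3+3+3+1+1 = 12 m³, leaving 18.
Rank by yield per m³: Riverbend 27 > Ridge Plot 17 > North Farm 15 > Delta Co-op 10 > Hill Ranch 9 > Orchard Row 6 > Twin Wells 2.
Give Riverbend 1 more to hit its cap of 4 ; 17 left.
Ridge Plot takes 1 more to reach its cap of 4 ; 16 left.
Give North Farm 13 more to hit its cap of 14 ; 3 left.
Delta Co-op has room for 11 more but only 3 remain, so it gets 6.
Total = 6×1 + 10×6 + 17×4 + 27×4 + 9×1 + 15×14 = 461.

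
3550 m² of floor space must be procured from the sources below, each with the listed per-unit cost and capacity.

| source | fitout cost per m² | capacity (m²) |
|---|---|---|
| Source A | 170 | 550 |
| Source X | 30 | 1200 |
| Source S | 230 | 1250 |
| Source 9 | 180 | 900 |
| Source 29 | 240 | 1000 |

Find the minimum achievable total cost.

498500

Fill from the cheapest source first.
Source X (30): use full 1200 — 2350 m² to go.
Source A (170): use full 550 — 1800 m² to go.
Source 9 at 180: take all 900 m² — 900 still needed.
Source S at 230: take 900 of its 1250 — requirement met.
Source 29: unused.
Cost = 1200×30 + 550×170 + 900×180 + 900×230 = 498500.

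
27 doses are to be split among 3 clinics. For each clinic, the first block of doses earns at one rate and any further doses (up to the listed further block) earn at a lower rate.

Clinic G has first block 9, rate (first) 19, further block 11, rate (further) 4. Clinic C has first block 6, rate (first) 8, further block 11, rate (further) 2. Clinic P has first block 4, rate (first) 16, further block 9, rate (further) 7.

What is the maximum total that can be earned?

339

Rank every tier by rate: Clinic G/first 19 > Clinic P/first 16 > Clinic C/first 8 > Clinic P/second 7 > Clinic G/second 4 > Clinic C/second 2.
Clinic G/first (19): +9 — 18 left.
Fill Clinic P first block (4 at 16) — 14 left.
Fill Clinic C first block (6 at 8) — 8 left.
8 remain; put them into Clinic P second at 7.
Total = 19×9 + 16×4 + 8×6 + 7×8 = 339.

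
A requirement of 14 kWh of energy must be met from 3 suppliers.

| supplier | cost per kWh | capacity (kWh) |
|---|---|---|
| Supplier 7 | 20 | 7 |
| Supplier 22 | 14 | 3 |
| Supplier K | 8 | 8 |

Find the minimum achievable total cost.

Fill from the cheapest supplier first.
Take 8 from Supplier K at 8 ; need 6 more.
Take 3 from Supplier 22 at 14 ; need 3 more.
Take 3 from Supplier 7 at 20 to finish.
Cost = 8×8 + 3×14 + 3×20 = 166.

166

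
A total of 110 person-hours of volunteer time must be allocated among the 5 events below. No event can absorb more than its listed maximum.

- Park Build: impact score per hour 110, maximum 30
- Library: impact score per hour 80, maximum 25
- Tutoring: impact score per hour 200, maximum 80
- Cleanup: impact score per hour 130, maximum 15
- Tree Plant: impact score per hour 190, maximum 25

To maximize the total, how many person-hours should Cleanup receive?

Order the events by impact score per hour: Tutoring 200 > Tree Plant 190 > Cleanup 130 > Park Build 110 > Library 80.
Tutoring takes 80 to reach its cap of 80 → 30 left.
Tree Plant takes 25 to reach its cap of 25 → 5 left.
Cleanup has room for 15 but only 5 remain, so it gets 5.

5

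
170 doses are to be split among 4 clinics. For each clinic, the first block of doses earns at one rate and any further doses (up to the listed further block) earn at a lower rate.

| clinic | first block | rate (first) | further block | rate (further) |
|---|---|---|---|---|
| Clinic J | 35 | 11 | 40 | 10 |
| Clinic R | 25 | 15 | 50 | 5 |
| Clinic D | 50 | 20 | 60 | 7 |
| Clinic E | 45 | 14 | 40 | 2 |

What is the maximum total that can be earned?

Rank every tier by rate: Clinic D/tier1 20 > Clinic R/tier1 15 > Clinic E/tier1 14 > Clinic J/tier1 11 > Clinic J/tier2 10 > Clinic D/tier2 7 > Clinic R/tier2 5 > Clinic E/tier2 2.
Clinic D/tier1 (20): +50 ; 120 left.
Fill Clinic R tier1 block (25 at 15) ; 95 left.
Fill Clinic E tier1 block (45 at 14) ; 50 left.
Fill Clinic J tier1 block (35 at 11) ; 15 left.
Clinic J/tier2: +15 of 40 at 10; pool empty.
Total = 20×50 + 15×25 + 14×45 + 11×35 + 10×15 = 2540.

2540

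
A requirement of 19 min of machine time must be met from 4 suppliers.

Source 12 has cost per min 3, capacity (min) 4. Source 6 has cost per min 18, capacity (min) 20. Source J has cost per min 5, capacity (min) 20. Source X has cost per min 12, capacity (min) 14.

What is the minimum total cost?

Fill from the cheapest supplier first.
Source 12 at 3: take all 4 min ; 15 still needed.
Source J (5): take the remaining 15 ; done.
Source X, Source 6: unused.
Cost = 4×3 + 15×5 = 87.

87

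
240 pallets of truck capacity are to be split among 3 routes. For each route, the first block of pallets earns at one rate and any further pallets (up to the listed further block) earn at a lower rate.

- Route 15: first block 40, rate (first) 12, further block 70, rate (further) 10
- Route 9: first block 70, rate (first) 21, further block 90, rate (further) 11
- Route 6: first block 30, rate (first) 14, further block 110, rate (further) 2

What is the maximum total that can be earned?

3460

Order all 6 blocks by rate: Route 9/tier1 21 > Route 6/tier1 14 > Route 15/tier1 12 > Route 9/tier2 11 > Route 15/tier2 10 > Route 6/tier2 2.
Route 9/tier1 (21): +70 — 170 left.
Route 6/tier1 (14): +30 — 140 left.
Route 15/tier1 (12): +40 — 100 left.
Fill Route 9 tier2 block (90 at 11) — 10 left.
10 remain; put them into Route 15 tier2 at 10.
Total = 21×70 + 14×30 + 12×40 + 11×90 + 10×10 = 3460.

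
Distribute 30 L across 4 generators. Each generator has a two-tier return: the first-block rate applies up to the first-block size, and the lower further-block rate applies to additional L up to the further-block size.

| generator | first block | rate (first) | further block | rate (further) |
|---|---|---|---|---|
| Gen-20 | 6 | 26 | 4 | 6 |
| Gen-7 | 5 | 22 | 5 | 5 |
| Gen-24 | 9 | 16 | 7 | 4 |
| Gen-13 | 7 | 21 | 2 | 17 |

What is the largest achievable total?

Treat each block as its own option and order by rate: Gen-20/T1 26 > Gen-7/T1 22 > Gen-13/T1 21 > Gen-13/T2 17 > Gen-24/T1 16 > Gen-20/T2 6 > Gen-7/T2 5 > Gen-24/T2 4.
Gen-20/T1 (26): +6 ; 24 left.
Fill Gen-7 T1 block (5 at 22) ; 19 left.
Gen-13/T1 (21): +7 ; 12 left.
Fill Gen-13 T2 block (2 at 17) ; 10 left.
Gen-24 T1 at 16: fill all 9 ; 1 left.
1 remain; put them into Gen-20 T2 at 6.
Total = 26×6 + 22×5 + 21×7 + 17×2 + 16×9 + 6×1 = 597.

597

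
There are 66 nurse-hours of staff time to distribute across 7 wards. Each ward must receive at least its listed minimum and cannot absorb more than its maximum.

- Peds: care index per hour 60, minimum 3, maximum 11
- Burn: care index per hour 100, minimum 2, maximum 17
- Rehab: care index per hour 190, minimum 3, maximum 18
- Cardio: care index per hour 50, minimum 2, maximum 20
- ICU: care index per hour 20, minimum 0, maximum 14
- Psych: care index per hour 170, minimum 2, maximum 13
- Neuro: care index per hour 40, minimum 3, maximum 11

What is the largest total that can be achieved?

8310

Meeting every minimum uses 3+2+3+2+0+2+3 = 15 nurse-hours, leaving 51.
Rank by care index per hour: Rehab 190 > Psych 170 > Burn 100 > Peds 60 > Cardio 50 > Neuro 40 > ICU 20.
Rehab: +15 to 18 (cap) — 36 left.
Give Psych 11 more to hit its cap of 13 — 25 left.
Burn takes 15 more to reach its cap of 17 — 10 left.
Give Peds 8 more to hit its cap of 11 — 2 left.
Cardio: +2 (room for 18) → 4. Pool exhausted.
Total = 60×11 + 100×17 + 190×18 + 50×4 + 170×13 + 40×3 = 8310.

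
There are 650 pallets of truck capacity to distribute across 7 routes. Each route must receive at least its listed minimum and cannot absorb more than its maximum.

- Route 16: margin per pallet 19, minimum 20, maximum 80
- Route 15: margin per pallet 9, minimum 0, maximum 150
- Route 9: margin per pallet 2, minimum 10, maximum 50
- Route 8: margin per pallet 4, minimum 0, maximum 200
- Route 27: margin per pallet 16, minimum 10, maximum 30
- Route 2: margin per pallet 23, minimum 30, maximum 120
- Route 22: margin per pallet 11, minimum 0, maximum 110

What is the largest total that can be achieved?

7940

Meeting every minimum uses 20+0+10+0+10+30+0 = 70 pallets, leaving 580.
Order the routes by margin per pallet: Route 2 23 > Route 16 19 > Route 27 16 > Route 22 11 > Route 15 9 > Route 8 4 > Route 9 2.
Give Route 2 90 more to hit its cap of 120 — 490 left.
Route 16: +60 to 80 (cap) — 430 left.
Route 27: +20 to 30 (cap) — 410 left.
Route 22 takes 110 more to reach its cap of 110 — 300 left.
Give Route 15 150 more to hit its cap of 150 — 150 left.
Route 8: +150 (room for 200) → 150. Pool exhausted.
Total = 19×80 + 9×150 + 2×10 + 4×150 + 16×30 + 23×120 + 11×110 = 7940.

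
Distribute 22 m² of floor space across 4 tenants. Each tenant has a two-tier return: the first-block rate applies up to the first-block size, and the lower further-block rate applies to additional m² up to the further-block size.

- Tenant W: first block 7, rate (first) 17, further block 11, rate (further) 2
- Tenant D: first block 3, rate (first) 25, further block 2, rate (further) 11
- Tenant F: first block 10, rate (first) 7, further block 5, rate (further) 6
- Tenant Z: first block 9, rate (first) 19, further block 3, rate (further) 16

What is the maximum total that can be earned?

Order all 8 blocks by rate: Tenant D/T1 25 > Tenant Z/T1 19 > Tenant W/T1 17 > Tenant Z/T2 16 > Tenant D/T2 11 > Tenant F/T1 7 > Tenant F/T2 6 > Tenant W/T2 2.
Tenant D/T1 (25): +3 — 19 left.
Tenant Z/T1 (19): +9 — 10 left.
Tenant W/T1 (17): +7 — 3 left.
Fill Tenant Z T2 block (3 at 16) — 0 left.
Total = 25×3 + 19×9 + 17×7 + 16×3 = 413.

413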